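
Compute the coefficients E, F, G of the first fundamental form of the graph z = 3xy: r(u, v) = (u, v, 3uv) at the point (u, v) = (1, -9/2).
E = 733/4;  F = -81/2;  G = 10

Partials: r_u = (1, 0, 3*v), r_v = (0, 1, 3*u). As functions of (u, v):
  E = r_u · r_u = 9*v^2 + 1,
  F = r_u · r_v = 9*u*v,
  G = r_v · r_v = 9*u^2 + 1.
Evaluating at (u, v) = (1, -9/2): E = 733/4, F = -81/2, G = 10.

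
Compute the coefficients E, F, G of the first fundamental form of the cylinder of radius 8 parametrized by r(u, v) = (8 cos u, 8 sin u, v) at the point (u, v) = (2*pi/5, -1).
E = 64;  F = 0;  G = 1

Partials: r_u = (-8*sin(u), 8*cos(u), 0), r_v = (0, 0, 1). As functions of (u, v):
  E = r_u · r_u = 64,
  F = r_u · r_v = 0,
  G = r_v · r_v = 1.
Evaluating at (u, v) = (2*pi/5, -1): E = 64, F = 0, G = 1.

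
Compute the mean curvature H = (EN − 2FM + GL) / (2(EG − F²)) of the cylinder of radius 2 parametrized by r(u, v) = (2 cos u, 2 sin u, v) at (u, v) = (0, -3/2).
H = -1/4

With E = 4, F = 0, G = 1, L = -2, M = 0, N = 0, assemble
  H = (EN − 2FM + GL) / (2(EG − F²)) = -1/4.
At (u, v) = (0, -3/2): H = -1/4.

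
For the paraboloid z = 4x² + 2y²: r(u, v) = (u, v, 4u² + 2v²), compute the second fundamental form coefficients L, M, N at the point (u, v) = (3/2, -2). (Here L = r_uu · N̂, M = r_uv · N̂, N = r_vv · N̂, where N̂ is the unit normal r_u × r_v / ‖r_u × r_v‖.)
L = 8*sqrt(209)/209;  M = 0;  N = 4*sqrt(209)/209

Compute the unit normal N̂(u, v) = (-8*u/sqrt(64*u^2 + 16*v^2 + 1), -4*v/sqrt(64*u^2 + 16*v^2 + 1), 1/sqrt(64*u^2 + 16*v^2 + 1)), and the second partials r_uu, r_uv, r_vv. Take dot products:
  L(u, v) = r_uu · N̂ = 8/sqrt(64*u^2 + 16*v^2 + 1),
  M(u, v) = r_uv · N̂ = 0,
  N(u, v) = r_vv · N̂ = 4/sqrt(64*u^2 + 16*v^2 + 1).
Evaluating at (u, v) = (3/2, -2):
  L = 8*sqrt(209)/209, M = 0, N = 4*sqrt(209)/209.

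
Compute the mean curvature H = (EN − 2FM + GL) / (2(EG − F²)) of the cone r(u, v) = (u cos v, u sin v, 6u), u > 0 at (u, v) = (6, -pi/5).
H = sqrt(37)/74

With E = 37, F = 0, G = u^2, L = 0, M = 0, N = 6*sqrt(37)*u^2/(37*Abs(u)), assemble
  H = (EN − 2FM + GL) / (2(EG − F²)) = 3*sqrt(37)/(37*Abs(u)).
At (u, v) = (6, -pi/5): H = sqrt(37)/74.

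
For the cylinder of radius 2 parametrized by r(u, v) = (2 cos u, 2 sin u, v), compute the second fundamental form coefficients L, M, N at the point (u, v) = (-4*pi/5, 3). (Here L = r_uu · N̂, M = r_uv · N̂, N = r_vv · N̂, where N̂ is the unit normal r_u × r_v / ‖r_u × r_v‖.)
L = -2;  M = 0;  N = 0

Compute the unit normal N̂(u, v) = (cos(u), sin(u), 0), and the second partials r_uu, r_uv, r_vv. Take dot products:
  L(u, v) = r_uu · N̂ = -2,
  M(u, v) = r_uv · N̂ = 0,
  N(u, v) = r_vv · N̂ = 0.
Evaluating at (u, v) = (-4*pi/5, 3):
  L = -2, M = 0, N = 0.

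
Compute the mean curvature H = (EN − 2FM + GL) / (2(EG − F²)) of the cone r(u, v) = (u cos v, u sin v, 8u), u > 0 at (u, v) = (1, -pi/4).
H = 4*sqrt(65)/65

With E = 65, F = 0, G = u^2, L = 0, M = 0, N = 8*sqrt(65)*u^2/(65*Abs(u)), assemble
  H = (EN − 2FM + GL) / (2(EG − F²)) = 4*sqrt(65)/(65*Abs(u)).
At (u, v) = (1, -pi/4): H = 4*sqrt(65)/65.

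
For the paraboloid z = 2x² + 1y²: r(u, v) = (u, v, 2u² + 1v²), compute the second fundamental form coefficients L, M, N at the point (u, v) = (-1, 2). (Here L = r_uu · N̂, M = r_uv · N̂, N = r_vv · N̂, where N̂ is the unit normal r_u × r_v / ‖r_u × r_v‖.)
L = 4*sqrt(33)/33;  M = 0;  N = 2*sqrt(33)/33

Compute the unit normal N̂(u, v) = (-4*u/sqrt(16*u^2 + 4*v^2 + 1), -2*v/sqrt(16*u^2 + 4*v^2 + 1), 1/sqrt(16*u^2 + 4*v^2 + 1)), and the second partials r_uu, r_uv, r_vv. Take dot products:
  L(u, v) = r_uu · N̂ = 4/sqrt(16*u^2 + 4*v^2 + 1),
  M(u, v) = r_uv · N̂ = 0,
  N(u, v) = r_vv · N̂ = 2/sqrt(16*u^2 + 4*v^2 + 1).
Evaluating at (u, v) = (-1, 2):
  L = 4*sqrt(33)/33, M = 0, N = 2*sqrt(33)/33.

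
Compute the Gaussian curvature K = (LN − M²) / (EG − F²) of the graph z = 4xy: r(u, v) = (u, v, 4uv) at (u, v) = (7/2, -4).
K = -16/205209

Coefficients of the first fundamental form: E = 16*v^2 + 1, F = 16*u*v, G = 16*u^2 + 1.
Coefficients of the second fundamental form: L = 0, M = 4/sqrt(16*u^2 + 16*v^2 + 1), N = 0.
Assemble K = (LN − M²)/(EG − F²) = -16/(256*u^4 + 512*u^2*v^2 + 32*u^2 + 256*v^4 + 32*v^2 + 1). At (u, v) = (7/2, -4): K = -16/205209.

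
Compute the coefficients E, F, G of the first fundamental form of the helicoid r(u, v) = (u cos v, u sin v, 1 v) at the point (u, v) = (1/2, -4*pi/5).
E = 1;  F = 0;  G = 5/4

Partials: r_u = (cos(v), sin(v), 0), r_v = (-u*sin(v), u*cos(v), 1). As functions of (u, v):
  E = r_u · r_u = 1,
  F = r_u · r_v = 0,
  G = r_v · r_v = u^2 + 1.
Evaluating at (u, v) = (1/2, -4*pi/5): E = 1, F = 0, G = 5/4.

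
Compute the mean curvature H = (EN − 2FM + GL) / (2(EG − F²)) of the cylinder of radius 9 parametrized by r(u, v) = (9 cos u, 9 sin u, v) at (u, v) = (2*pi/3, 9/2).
H = -1/18

With E = 81, F = 0, G = 1, L = -9, M = 0, N = 0, assemble
  H = (EN − 2FM + GL) / (2(EG − F²)) = -1/18.
At (u, v) = (2*pi/3, 9/2): H = -1/18.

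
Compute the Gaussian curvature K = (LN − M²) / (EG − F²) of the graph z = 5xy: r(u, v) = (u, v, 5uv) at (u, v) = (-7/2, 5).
K = -400/13905441

Coefficients of the first fundamental form: E = 25*v^2 + 1, F = 25*u*v, G = 25*u^2 + 1.
Coefficients of the second fundamental form: L = 0, M = 5/sqrt(25*u^2 + 25*v^2 + 1), N = 0.
Assemble K = (LN − M²)/(EG − F²) = -25/(625*u^4 + 1250*u^2*v^2 + 50*u^2 + 625*v^4 + 50*v^2 + 1). At (u, v) = (-7/2, 5): K = -400/13905441.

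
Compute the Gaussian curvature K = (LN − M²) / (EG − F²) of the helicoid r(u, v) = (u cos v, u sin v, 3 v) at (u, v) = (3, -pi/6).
K = -1/36

Coefficients of the first fundamental form: E = 1, F = 0, G = u^2 + 9.
Coefficients of the second fundamental form: L = 0, M = -3/sqrt(u^2 + 9), N = 0.
Assemble K = (LN − M²)/(EG − F²) = -9/(u^2 + 9)^2. At (u, v) = (3, -pi/6): K = -1/36.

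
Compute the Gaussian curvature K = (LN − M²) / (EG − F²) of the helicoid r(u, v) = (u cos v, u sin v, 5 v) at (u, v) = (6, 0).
K = -25/3721

Coefficients of the first fundamental form: E = 1, F = 0, G = u^2 + 25.
Coefficients of the second fundamental form: L = 0, M = -5/sqrt(u^2 + 25), N = 0.
Assemble K = (LN − M²)/(EG − F²) = -25/(u^2 + 25)^2. At (u, v) = (6, 0): K = -25/3721.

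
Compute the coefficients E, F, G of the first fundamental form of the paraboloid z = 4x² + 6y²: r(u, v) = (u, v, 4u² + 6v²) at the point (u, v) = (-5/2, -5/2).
E = 401;  F = 600;  G = 901

Partials: r_u = (1, 0, 8*u), r_v = (0, 1, 12*v). As functions of (u, v):
  E = r_u · r_u = 64*u^2 + 1,
  F = r_u · r_v = 96*u*v,
  G = r_v · r_v = 144*v^2 + 1.
Evaluating at (u, v) = (-5/2, -5/2): E = 401, F = 600, G = 901.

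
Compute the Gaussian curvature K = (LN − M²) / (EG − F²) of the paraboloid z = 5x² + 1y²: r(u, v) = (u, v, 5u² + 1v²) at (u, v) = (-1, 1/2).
K = 5/2601

Coefficients of the first fundamental form: E = 100*u^2 + 1, F = 20*u*v, G = 4*v^2 + 1.
Coefficients of the second fundamental form: L = 10/sqrt(100*u^2 + 4*v^2 + 1), M = 0, N = 2/sqrt(100*u^2 + 4*v^2 + 1).
Assemble K = (LN − M²)/(EG − F²) = 20/(10000*u^4 + 800*u^2*v^2 + 200*u^2 + 16*v^4 + 8*v^2 + 1). At (u, v) = (-1, 1/2): K = 5/2601.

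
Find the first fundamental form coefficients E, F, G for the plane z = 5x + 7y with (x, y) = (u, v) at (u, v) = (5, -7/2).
E = 26;  F = 35;  G = 50

Partials: r_u = (1, 0, 5), r_v = (0, 1, 7). As functions of (u, v):
  E = r_u · r_u = 26,
  F = r_u · r_v = 35,
  G = r_v · r_v = 50.
Evaluating at (u, v) = (5, -7/2): E = 26, F = 35, G = 50.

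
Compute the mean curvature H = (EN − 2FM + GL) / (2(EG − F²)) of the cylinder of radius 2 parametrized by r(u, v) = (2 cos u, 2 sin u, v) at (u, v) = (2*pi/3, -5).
H = -1/4

With E = 4, F = 0, G = 1, L = -2, M = 0, N = 0, assemble
  H = (EN − 2FM + GL) / (2(EG − F²)) = -1/4.
At (u, v) = (2*pi/3, -5): H = -1/4.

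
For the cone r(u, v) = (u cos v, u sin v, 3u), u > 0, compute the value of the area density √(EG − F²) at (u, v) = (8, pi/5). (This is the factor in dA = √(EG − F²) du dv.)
√(EG − F²)|_{(8, pi/5)} = 8*sqrt(10)

E = 10, F = 0, G = u^2, so EG − F² = 10*u^2. Taking the positive square root: √(EG − F²) = sqrt(10)*Abs(u). At (u, v) = (8, pi/5): 8*sqrt(10).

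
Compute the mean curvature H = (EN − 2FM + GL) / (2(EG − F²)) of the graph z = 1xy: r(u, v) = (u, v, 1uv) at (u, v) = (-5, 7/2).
H = 140*sqrt(17)/7803

With E = v^2 + 1, F = u*v, G = u^2 + 1, L = 0, M = 1/sqrt(u^2 + v^2 + 1), N = 0, assemble
  H = (EN − 2FM + GL) / (2(EG − F²)) = -u*v/(u^2 + v^2 + 1)^(3/2).
At (u, v) = (-5, 7/2): H = 140*sqrt(17)/7803.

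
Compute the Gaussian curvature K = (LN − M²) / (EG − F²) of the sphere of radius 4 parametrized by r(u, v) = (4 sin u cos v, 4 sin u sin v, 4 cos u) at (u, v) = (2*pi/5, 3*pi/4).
K = 1/16

Coefficients of the first fundamental form: E = 16, F = 0, G = 16*sin(u)^2.
Coefficients of the second fundamental form: L = -4*sin(u)/Abs(sin(u)), M = 0, N = -4*sin(u)^3/Abs(sin(u)).
Assemble K = (LN − M²)/(EG − F²) = 1/16. At (u, v) = (2*pi/5, 3*pi/4): K = 1/16.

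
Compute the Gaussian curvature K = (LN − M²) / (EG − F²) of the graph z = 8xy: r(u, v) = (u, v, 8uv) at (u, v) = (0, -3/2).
K = -64/21025

Coefficients of the first fundamental form: E = 64*v^2 + 1, F = 64*u*v, G = 64*u^2 + 1.
Coefficients of the second fundamental form: L = 0, M = 8/sqrt(64*u^2 + 64*v^2 + 1), N = 0.
Assemble K = (LN − M²)/(EG − F²) = -64/(4096*u^4 + 8192*u^2*v^2 + 128*u^2 + 4096*v^4 + 128*v^2 + 1). At (u, v) = (0, -3/2): K = -64/21025.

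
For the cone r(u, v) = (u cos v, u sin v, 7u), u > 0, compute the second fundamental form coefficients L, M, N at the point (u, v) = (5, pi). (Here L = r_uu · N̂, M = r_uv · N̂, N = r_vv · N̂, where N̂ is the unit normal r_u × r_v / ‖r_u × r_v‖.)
L = 0;  M = 0;  N = 7*sqrt(2)/2

Compute the unit normal N̂(u, v) = (-7*sqrt(2)*u*cos(v)/(10*Abs(u)), -7*sqrt(2)*u*sin(v)/(10*Abs(u)), sqrt(2)*u/(10*Abs(u))), and the second partials r_uu, r_uv, r_vv. Take dot products:
  L(u, v) = r_uu · N̂ = 0,
  M(u, v) = r_uv · N̂ = 0,
  N(u, v) = r_vv · N̂ = 7*sqrt(2)*u^2/(10*Abs(u)).
Evaluating at (u, v) = (5, pi):
  L = 0, M = 0, N = 7*sqrt(2)/2.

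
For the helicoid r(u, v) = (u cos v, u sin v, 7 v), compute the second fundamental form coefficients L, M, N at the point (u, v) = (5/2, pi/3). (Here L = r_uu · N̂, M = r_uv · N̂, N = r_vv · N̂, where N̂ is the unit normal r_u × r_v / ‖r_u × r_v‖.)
L = 0;  M = -14*sqrt(221)/221;  N = 0

Compute the unit normal N̂(u, v) = (7*sin(v)/sqrt(u^2 + 49), -7*cos(v)/sqrt(u^2 + 49), u/sqrt(u^2 + 49)), and the second partials r_uu, r_uv, r_vv. Take dot products:
  L(u, v) = r_uu · N̂ = 0,
  M(u, v) = r_uv · N̂ = -7/sqrt(u^2 + 49),
  N(u, v) = r_vv · N̂ = 0.
Evaluating at (u, v) = (5/2, pi/3):
  L = 0, M = -14*sqrt(221)/221, N = 0.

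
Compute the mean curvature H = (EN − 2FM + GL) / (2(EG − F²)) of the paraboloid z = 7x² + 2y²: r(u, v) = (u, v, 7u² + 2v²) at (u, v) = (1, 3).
H = 1409*sqrt(341)/116281

With E = 196*u^2 + 1, F = 56*u*v, G = 16*v^2 + 1, L = 14/sqrt(196*u^2 + 16*v^2 + 1), M = 0, N = 4/sqrt(196*u^2 + 16*v^2 + 1), assemble
  H = (EN − 2FM + GL) / (2(EG − F²)) = (392*u^2 + 112*v^2 + 9)/(196*u^2 + 16*v^2 + 1)^(3/2).
At (u, v) = (1, 3): H = 1409*sqrt(341)/116281.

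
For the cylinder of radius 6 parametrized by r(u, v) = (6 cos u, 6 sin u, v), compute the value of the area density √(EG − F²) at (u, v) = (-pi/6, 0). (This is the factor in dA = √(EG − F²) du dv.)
√(EG − F²)|_{(-pi/6, 0)} = 6

E = 36, F = 0, G = 1, so EG − F² = 36. Taking the positive square root: √(EG − F²) = 6. At (u, v) = (-pi/6, 0): 6.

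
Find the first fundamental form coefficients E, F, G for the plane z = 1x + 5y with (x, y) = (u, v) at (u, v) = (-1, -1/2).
E = 2;  F = 5;  G = 26

Partials: r_u = (1, 0, 1), r_v = (0, 1, 5). As functions of (u, v):
  E = r_u · r_u = 2,
  F = r_u · r_v = 5,
  G = r_v · r_v = 26.
Evaluating at (u, v) = (-1, -1/2): E = 2, F = 5, G = 26.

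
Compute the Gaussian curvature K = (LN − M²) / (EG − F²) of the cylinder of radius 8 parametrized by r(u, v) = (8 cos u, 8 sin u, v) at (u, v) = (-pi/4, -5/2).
K = 0

Coefficients of the first fundamental form: E = 64, F = 0, G = 1.
Coefficients of the second fundamental form: L = -8, M = 0, N = 0.
Assemble K = (LN − M²)/(EG − F²) = 0. At (u, v) = (-pi/4, -5/2): K = 0.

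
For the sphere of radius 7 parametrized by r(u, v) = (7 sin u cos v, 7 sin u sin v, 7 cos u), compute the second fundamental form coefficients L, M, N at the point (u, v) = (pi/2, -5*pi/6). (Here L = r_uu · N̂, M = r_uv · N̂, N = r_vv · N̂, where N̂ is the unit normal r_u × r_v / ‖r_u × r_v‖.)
L = -7;  M = 0;  N = -7

Compute the unit normal N̂(u, v) = (sin(u)^2*cos(v)/Abs(sin(u)), sin(u)^2*sin(v)/Abs(sin(u)), sin(2*u)/(2*Abs(sin(u)))), and the second partials r_uu, r_uv, r_vv. Take dot products:
  L(u, v) = r_uu · N̂ = -7*sin(u)/Abs(sin(u)),
  M(u, v) = r_uv · N̂ = 0,
  N(u, v) = r_vv · N̂ = -7*sin(u)^3/Abs(sin(u)).
Evaluating at (u, v) = (pi/2, -5*pi/6):
  L = -7, M = 0, N = -7.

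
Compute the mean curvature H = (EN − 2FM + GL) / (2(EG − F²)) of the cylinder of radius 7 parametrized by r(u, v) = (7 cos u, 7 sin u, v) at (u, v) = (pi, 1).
H = -1/14

With E = 49, F = 0, G = 1, L = -7, M = 0, N = 0, assemble
  H = (EN − 2FM + GL) / (2(EG − F²)) = -1/14.
At (u, v) = (pi, 1): H = -1/14.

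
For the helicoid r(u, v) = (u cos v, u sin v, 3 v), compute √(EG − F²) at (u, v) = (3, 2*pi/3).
√(EG − F²)|_{(3, 2*pi/3)} = 3*sqrt(2)

E = 1, F = 0, G = u^2 + 9; EG − F² = u^2 + 9; √(EG − F²) = sqrt(u^2 + 9). At the given point: 3*sqrt(2).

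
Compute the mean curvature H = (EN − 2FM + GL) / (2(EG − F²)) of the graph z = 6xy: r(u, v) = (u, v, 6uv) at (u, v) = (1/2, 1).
H = -27*sqrt(46)/529

With E = 36*v^2 + 1, F = 36*u*v, G = 36*u^2 + 1, L = 0, M = 6/sqrt(36*u^2 + 36*v^2 + 1), N = 0, assemble
  H = (EN − 2FM + GL) / (2(EG − F²)) = -216*u*v/(36*u^2 + 36*v^2 + 1)^(3/2).
At (u, v) = (1/2, 1): H = -27*sqrt(46)/529.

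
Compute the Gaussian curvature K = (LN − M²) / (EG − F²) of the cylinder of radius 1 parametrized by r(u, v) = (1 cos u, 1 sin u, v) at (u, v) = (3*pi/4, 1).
K = 0

Coefficients of the first fundamental form: E = 1, F = 0, G = 1.
Coefficients of the second fundamental form: L = -1, M = 0, N = 0.
Assemble K = (LN − M²)/(EG − F²) = 0. At (u, v) = (3*pi/4, 1): K = 0.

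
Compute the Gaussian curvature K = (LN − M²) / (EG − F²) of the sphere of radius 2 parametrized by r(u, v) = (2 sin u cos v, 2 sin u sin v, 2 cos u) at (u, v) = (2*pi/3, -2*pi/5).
K = 1/4

Coefficients of the first fundamental form: E = 4, F = 0, G = 4*sin(u)^2.
Coefficients of the second fundamental form: L = -2*sin(u)/Abs(sin(u)), M = 0, N = -2*sin(u)^3/Abs(sin(u)).
Assemble K = (LN − M²)/(EG − F²) = 1/4. At (u, v) = (2*pi/3, -2*pi/5): K = 1/4.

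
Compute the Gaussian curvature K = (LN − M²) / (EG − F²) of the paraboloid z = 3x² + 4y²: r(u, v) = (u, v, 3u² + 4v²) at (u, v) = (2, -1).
K = 48/43681

Coefficients of the first fundamental form: E = 36*u^2 + 1, F = 48*u*v, G = 64*v^2 + 1.
Coefficients of the second fundamental form: L = 6/sqrt(36*u^2 + 64*v^2 + 1), M = 0, N = 8/sqrt(36*u^2 + 64*v^2 + 1).
Assemble K = (LN − M²)/(EG − F²) = 48/(1296*u^4 + 4608*u^2*v^2 + 72*u^2 + 4096*v^4 + 128*v^2 + 1). At (u, v) = (2, -1): K = 48/43681.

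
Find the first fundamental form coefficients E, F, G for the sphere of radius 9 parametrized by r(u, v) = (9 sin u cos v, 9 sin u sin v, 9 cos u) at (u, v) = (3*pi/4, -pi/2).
E = 81;  F = 0;  G = 81/2

Partials: r_u = (9*cos(u)*cos(v), 9*sin(v)*cos(u), -9*sin(u)), r_v = (-9*sin(u)*sin(v), 9*sin(u)*cos(v), 0). As functions of (u, v):
  E = r_u · r_u = 81,
  F = r_u · r_v = 0,
  G = r_v · r_v = 81*sin(u)^2.
Evaluating at (u, v) = (3*pi/4, -pi/2): E = 81, F = 0, G = 81/2.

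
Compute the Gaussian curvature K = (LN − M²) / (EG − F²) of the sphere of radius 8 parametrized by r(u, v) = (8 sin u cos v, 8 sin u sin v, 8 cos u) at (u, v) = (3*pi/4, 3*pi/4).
K = 1/64

Coefficients of the first fundamental form: E = 64, F = 0, G = 64*sin(u)^2.
Coefficients of the second fundamental form: L = -8*sin(u)/Abs(sin(u)), M = 0, N = -8*sin(u)^3/Abs(sin(u)).
Assemble K = (LN − M²)/(EG − F²) = 1/64. At (u, v) = (3*pi/4, 3*pi/4): K = 1/64.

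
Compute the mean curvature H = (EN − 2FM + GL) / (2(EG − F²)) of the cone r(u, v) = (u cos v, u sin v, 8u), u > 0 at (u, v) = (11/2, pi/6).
H = 8*sqrt(65)/715

With E = 65, F = 0, G = u^2, L = 0, M = 0, N = 8*sqrt(65)*u^2/(65*Abs(u)), assemble
  H = (EN − 2FM + GL) / (2(EG − F²)) = 4*sqrt(65)/(65*Abs(u)).
At (u, v) = (11/2, pi/6): H = 8*sqrt(65)/715.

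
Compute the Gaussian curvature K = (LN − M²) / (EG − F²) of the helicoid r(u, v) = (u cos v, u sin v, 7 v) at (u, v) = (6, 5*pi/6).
K = -49/7225

Coefficients of the first fundamental form: E = 1, F = 0, G = u^2 + 49.
Coefficients of the second fundamental form: L = 0, M = -7/sqrt(u^2 + 49), N = 0.
Assemble K = (LN − M²)/(EG − F²) = -49/(u^2 + 49)^2. At (u, v) = (6, 5*pi/6): K = -49/7225.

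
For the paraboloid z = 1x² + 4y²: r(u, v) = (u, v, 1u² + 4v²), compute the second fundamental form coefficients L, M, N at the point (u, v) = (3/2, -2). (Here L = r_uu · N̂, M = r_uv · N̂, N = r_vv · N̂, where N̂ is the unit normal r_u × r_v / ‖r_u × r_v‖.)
L = sqrt(266)/133;  M = 0;  N = 4*sqrt(266)/133

Compute the unit normal N̂(u, v) = (-2*u/sqrt(4*u^2 + 64*v^2 + 1), -8*v/sqrt(4*u^2 + 64*v^2 + 1), 1/sqrt(4*u^2 + 64*v^2 + 1)), and the second partials r_uu, r_uv, r_vv. Take dot products:
  L(u, v) = r_uu · N̂ = 2/sqrt(4*u^2 + 64*v^2 + 1),
  M(u, v) = r_uv · N̂ = 0,
  N(u, v) = r_vv · N̂ = 8/sqrt(4*u^2 + 64*v^2 + 1).
Evaluating at (u, v) = (3/2, -2):
  L = sqrt(266)/133, M = 0, N = 4*sqrt(266)/133.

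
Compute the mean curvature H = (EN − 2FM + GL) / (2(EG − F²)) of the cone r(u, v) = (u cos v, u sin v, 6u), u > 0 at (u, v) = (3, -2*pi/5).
H = sqrt(37)/37

With E = 37, F = 0, G = u^2, L = 0, M = 0, N = 6*sqrt(37)*u^2/(37*Abs(u)), assemble
  H = (EN − 2FM + GL) / (2(EG − F²)) = 3*sqrt(37)/(37*Abs(u)).
At (u, v) = (3, -2*pi/5): H = sqrt(37)/37.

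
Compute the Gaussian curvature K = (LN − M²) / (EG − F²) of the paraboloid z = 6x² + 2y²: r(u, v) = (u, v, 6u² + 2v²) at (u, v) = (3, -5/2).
K = 48/1951609

Coefficients of the first fundamental form: E = 144*u^2 + 1, F = 48*u*v, G = 16*v^2 + 1.
Coefficients of the second fundamental form: L = 12/sqrt(144*u^2 + 16*v^2 + 1), M = 0, N = 4/sqrt(144*u^2 + 16*v^2 + 1).
Assemble K = (LN − M²)/(EG − F²) = 48/(20736*u^4 + 4608*u^2*v^2 + 288*u^2 + 256*v^4 + 32*v^2 + 1). At (u, v) = (3, -5/2): K = 48/1951609.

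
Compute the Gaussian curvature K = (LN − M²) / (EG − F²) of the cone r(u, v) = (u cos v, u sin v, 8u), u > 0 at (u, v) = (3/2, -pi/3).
K = 0

Coefficients of the first fundamental form: E = 65, F = 0, G = u^2.
Coefficients of the second fundamental form: L = 0, M = 0, N = 8*sqrt(65)*u^2/(65*Abs(u)).
Assemble K = (LN − M²)/(EG − F²) = 0. At (u, v) = (3/2, -pi/3): K = 0.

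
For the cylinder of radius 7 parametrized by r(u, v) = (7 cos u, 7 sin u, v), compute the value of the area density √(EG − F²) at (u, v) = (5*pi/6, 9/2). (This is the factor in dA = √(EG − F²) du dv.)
√(EG − F²)|_{(5*pi/6, 9/2)} = 7

E = 49, F = 0, G = 1, so EG − F² = 49. Taking the positive square root: √(EG − F²) = 7. At (u, v) = (5*pi/6, 9/2): 7.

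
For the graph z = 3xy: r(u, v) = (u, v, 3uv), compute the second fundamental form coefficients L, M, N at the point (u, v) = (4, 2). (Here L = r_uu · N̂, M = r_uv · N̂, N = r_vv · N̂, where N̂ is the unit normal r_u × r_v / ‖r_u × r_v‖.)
L = 0;  M = 3*sqrt(181)/181;  N = 0

Compute the unit normal N̂(u, v) = (-3*v/sqrt(9*u^2 + 9*v^2 + 1), -3*u/sqrt(9*u^2 + 9*v^2 + 1), 1/sqrt(9*u^2 + 9*v^2 + 1)), and the second partials r_uu, r_uv, r_vv. Take dot products:
  L(u, v) = r_uu · N̂ = 0,
  M(u, v) = r_uv · N̂ = 3/sqrt(9*u^2 + 9*v^2 + 1),
  N(u, v) = r_vv · N̂ = 0.
Evaluating at (u, v) = (4, 2):
  L = 0, M = 3*sqrt(181)/181, N = 0.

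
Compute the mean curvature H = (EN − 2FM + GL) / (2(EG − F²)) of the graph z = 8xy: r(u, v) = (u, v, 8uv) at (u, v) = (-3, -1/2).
H = -768*sqrt(593)/351649

With E = 64*v^2 + 1, F = 64*u*v, G = 64*u^2 + 1, L = 0, M = 8/sqrt(64*u^2 + 64*v^2 + 1), N = 0, assemble
  H = (EN − 2FM + GL) / (2(EG − F²)) = -512*u*v/(64*u^2 + 64*v^2 + 1)^(3/2).
At (u, v) = (-3, -1/2): H = -768*sqrt(593)/351649.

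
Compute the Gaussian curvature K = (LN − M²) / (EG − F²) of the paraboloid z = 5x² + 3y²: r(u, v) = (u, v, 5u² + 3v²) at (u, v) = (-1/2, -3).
K = 3/6125

Coefficients of the first fundamental form: E = 100*u^2 + 1, F = 60*u*v, G = 36*v^2 + 1.
Coefficients of the second fundamental form: L = 10/sqrt(100*u^2 + 36*v^2 + 1), M = 0, N = 6/sqrt(100*u^2 + 36*v^2 + 1).
Assemble K = (LN − M²)/(EG − F²) = 60/(10000*u^4 + 7200*u^2*v^2 + 200*u^2 + 1296*v^4 + 72*v^2 + 1). At (u, v) = (-1/2, -3): K = 3/6125.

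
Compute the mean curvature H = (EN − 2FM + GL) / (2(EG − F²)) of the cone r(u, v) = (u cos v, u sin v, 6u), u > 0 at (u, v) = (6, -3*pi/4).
H = sqrt(37)/74

With E = 37, F = 0, G = u^2, L = 0, M = 0, N = 6*sqrt(37)*u^2/(37*Abs(u)), assemble
  H = (EN − 2FM + GL) / (2(EG − F²)) = 3*sqrt(37)/(37*Abs(u)).
At (u, v) = (6, -3*pi/4): H = sqrt(37)/74.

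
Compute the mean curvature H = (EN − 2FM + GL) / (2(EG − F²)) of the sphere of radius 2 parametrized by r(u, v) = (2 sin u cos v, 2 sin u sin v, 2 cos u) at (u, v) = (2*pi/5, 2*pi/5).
H = -1/2

With E = 4, F = 0, G = 4*sin(u)^2, L = -2*sin(u)/Abs(sin(u)), M = 0, N = -2*sin(u)^3/Abs(sin(u)), assemble
  H = (EN − 2FM + GL) / (2(EG − F²)) = -sin(u)/(2*Abs(sin(u))).
At (u, v) = (2*pi/5, 2*pi/5): H = -1/2.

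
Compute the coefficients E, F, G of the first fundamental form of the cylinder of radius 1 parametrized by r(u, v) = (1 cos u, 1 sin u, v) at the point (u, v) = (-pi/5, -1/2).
E = 1;  F = 0;  G = 1

Partials: r_u = (-sin(u), cos(u), 0), r_v = (0, 0, 1). As functions of (u, v):
  E = r_u · r_u = 1,
  F = r_u · r_v = 0,
  G = r_v · r_v = 1.
Evaluating at (u, v) = (-pi/5, -1/2): E = 1, F = 0, G = 1.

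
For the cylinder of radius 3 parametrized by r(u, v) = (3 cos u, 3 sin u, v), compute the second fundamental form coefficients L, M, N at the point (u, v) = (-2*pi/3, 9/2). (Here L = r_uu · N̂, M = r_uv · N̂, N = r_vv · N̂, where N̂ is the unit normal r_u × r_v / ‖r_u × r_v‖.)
L = -3;  M = 0;  N = 0

Compute the unit normal N̂(u, v) = (cos(u), sin(u), 0), and the second partials r_uu, r_uv, r_vv. Take dot products:
  L(u, v) = r_uu · N̂ = -3,
  M(u, v) = r_uv · N̂ = 0,
  N(u, v) = r_vv · N̂ = 0.
Evaluating at (u, v) = (-2*pi/3, 9/2):
  L = -3, M = 0, N = 0.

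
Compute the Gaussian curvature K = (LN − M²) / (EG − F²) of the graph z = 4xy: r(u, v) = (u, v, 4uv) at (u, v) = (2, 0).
K = -16/4225

Coefficients of the first fundamental form: E = 16*v^2 + 1, F = 16*u*v, G = 16*u^2 + 1.
Coefficients of the second fundamental form: L = 0, M = 4/sqrt(16*u^2 + 16*v^2 + 1), N = 0.
Assemble K = (LN − M²)/(EG − F²) = -16/(256*u^4 + 512*u^2*v^2 + 32*u^2 + 256*v^4 + 32*v^2 + 1). At (u, v) = (2, 0): K = -16/4225.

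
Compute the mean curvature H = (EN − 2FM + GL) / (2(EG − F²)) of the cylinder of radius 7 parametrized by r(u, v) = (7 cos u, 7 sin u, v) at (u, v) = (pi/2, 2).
H = -1/14

With E = 49, F = 0, G = 1, L = -7, M = 0, N = 0, assemble
  H = (EN − 2FM + GL) / (2(EG − F²)) = -1/14.
At (u, v) = (pi/2, 2): H = -1/14.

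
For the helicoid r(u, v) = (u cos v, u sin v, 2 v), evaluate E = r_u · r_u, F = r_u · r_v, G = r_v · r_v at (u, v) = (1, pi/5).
E = 1;  F = 0;  G = 5

Partials: r_u = (cos(v), sin(v), 0), r_v = (-u*sin(v), u*cos(v), 2). As functions of (u, v):
  E = r_u · r_u = 1,
  F = r_u · r_v = 0,
  G = r_v · r_v = u^2 + 4.
Evaluating at (u, v) = (1, pi/5): E = 1, F = 0, G = 5.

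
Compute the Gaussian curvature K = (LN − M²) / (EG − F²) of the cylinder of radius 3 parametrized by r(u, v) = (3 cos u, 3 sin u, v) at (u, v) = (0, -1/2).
K = 0

Coefficients of the first fundamental form: E = 9, F = 0, G = 1.
Coefficients of the second fundamental form: L = -3, M = 0, N = 0.
Assemble K = (LN − M²)/(EG − F²) = 0. At (u, v) = (0, -1/2): K = 0.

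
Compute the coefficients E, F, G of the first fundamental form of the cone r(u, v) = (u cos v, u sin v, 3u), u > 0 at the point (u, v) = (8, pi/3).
E = 10;  F = 0;  G = 64

Partials: r_u = (cos(v), sin(v), 3), r_v = (-u*sin(v), u*cos(v), 0). As functions of (u, v):
  E = r_u · r_u = 10,
  F = r_u · r_v = 0,
  G = r_v · r_v = u^2.
Evaluating at (u, v) = (8, pi/3): E = 10, F = 0, G = 64.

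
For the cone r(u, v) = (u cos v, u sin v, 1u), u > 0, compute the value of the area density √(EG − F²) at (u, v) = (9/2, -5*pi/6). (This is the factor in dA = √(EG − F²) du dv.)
√(EG − F²)|_{(9/2, -5*pi/6)} = 9*sqrt(2)/2

E = 2, F = 0, G = u^2, so EG − F² = 2*u^2. Taking the positive square root: √(EG − F²) = sqrt(2)*Abs(u). At (u, v) = (9/2, -5*pi/6): 9*sqrt(2)/2.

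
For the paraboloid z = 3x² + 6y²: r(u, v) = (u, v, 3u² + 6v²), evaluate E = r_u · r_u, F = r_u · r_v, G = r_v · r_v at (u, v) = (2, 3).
E = 145;  F = 432;  G = 1297

Partials: r_u = (1, 0, 6*u), r_v = (0, 1, 12*v). As functions of (u, v):
  E = r_u · r_u = 36*u^2 + 1,
  F = r_u · r_v = 72*u*v,
  G = r_v · r_v = 144*v^2 + 1.
Evaluating at (u, v) = (2, 3): E = 145, F = 432, G = 1297.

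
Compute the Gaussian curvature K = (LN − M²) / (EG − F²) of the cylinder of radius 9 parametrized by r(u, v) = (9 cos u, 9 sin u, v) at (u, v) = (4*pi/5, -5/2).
K = 0

Coefficients of the first fundamental form: E = 81, F = 0, G = 1.
Coefficients of the second fundamental form: L = -9, M = 0, N = 0.
Assemble K = (LN − M²)/(EG − F²) = 0. At (u, v) = (4*pi/5, -5/2): K = 0.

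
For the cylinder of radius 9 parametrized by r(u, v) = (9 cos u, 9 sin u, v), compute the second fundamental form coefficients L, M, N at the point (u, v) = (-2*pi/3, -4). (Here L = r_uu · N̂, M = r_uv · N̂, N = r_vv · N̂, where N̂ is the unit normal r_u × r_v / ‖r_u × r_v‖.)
L = -9;  M = 0;  N = 0

Compute the unit normal N̂(u, v) = (cos(u), sin(u), 0), and the second partials r_uu, r_uv, r_vv. Take dot products:
  L(u, v) = r_uu · N̂ = -9,
  M(u, v) = r_uv · N̂ = 0,
  N(u, v) = r_vv · N̂ = 0.
Evaluating at (u, v) = (-2*pi/3, -4):
  L = -9, M = 0, N = 0.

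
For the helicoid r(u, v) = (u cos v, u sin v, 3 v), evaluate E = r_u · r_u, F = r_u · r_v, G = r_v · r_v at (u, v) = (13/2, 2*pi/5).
E = 1;  F = 0;  G = 205/4

Partials: r_u = (cos(v), sin(v), 0), r_v = (-u*sin(v), u*cos(v), 3). As functions of (u, v):
  E = r_u · r_u = 1,
  F = r_u · r_v = 0,
  G = r_v · r_v = u^2 + 9.
Evaluating at (u, v) = (13/2, 2*pi/5): E = 1, F = 0, G = 205/4.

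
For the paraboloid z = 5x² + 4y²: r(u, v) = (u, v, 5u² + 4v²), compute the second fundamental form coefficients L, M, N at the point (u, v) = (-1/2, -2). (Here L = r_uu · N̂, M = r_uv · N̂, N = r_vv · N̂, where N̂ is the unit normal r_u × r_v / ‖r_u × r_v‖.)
L = 5*sqrt(282)/141;  M = 0;  N = 4*sqrt(282)/141

Compute the unit normal N̂(u, v) = (-10*u/sqrt(100*u^2 + 64*v^2 + 1), -8*v/sqrt(100*u^2 + 64*v^2 + 1), 1/sqrt(100*u^2 + 64*v^2 + 1)), and the second partials r_uu, r_uv, r_vv. Take dot products:
  L(u, v) = r_uu · N̂ = 10/sqrt(100*u^2 + 64*v^2 + 1),
  M(u, v) = r_uv · N̂ = 0,
  N(u, v) = r_vv · N̂ = 8/sqrt(100*u^2 + 64*v^2 + 1).
Evaluating at (u, v) = (-1/2, -2):
  L = 5*sqrt(282)/141, M = 0, N = 4*sqrt(282)/141.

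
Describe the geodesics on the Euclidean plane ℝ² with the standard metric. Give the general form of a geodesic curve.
Geodesics on the plane are straight lines (in the standard parametrization, α(t) = p + t · v with p, v ∈ ℝ²).

The geodesic equation on the plane reduces to α̈ = 0 (Christoffel symbols vanish in Cartesian coordinates), so α(t) = p + t · v. Geodesics are exactly straight lines.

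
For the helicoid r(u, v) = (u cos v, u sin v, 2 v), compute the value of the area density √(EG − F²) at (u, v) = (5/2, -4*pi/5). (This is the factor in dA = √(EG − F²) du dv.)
√(EG − F²)|_{(5/2, -4*pi/5)} = sqrt(41)/2

E = 1, F = 0, G = u^2 + 4, so EG − F² = u^2 + 4. Taking the positive square root: √(EG − F²) = sqrt(u^2 + 4). At (u, v) = (5/2, -4*pi/5): sqrt(41)/2.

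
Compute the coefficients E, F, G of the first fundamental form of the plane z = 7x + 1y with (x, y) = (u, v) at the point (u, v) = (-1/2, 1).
E = 50;  F = 7;  G = 2

Partials: r_u = (1, 0, 7), r_v = (0, 1, 1). As functions of (u, v):
  E = r_u · r_u = 50,
  F = r_u · r_v = 7,
  G = r_v · r_v = 2.
Evaluating at (u, v) = (-1/2, 1): E = 50, F = 7, G = 2.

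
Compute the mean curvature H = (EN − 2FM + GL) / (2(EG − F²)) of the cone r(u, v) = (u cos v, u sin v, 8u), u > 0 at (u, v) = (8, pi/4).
H = sqrt(65)/130

With E = 65, F = 0, G = u^2, L = 0, M = 0, N = 8*sqrt(65)*u^2/(65*Abs(u)), assemble
  H = (EN − 2FM + GL) / (2(EG − F²)) = 4*sqrt(65)/(65*Abs(u)).
At (u, v) = (8, pi/4): H = sqrt(65)/130.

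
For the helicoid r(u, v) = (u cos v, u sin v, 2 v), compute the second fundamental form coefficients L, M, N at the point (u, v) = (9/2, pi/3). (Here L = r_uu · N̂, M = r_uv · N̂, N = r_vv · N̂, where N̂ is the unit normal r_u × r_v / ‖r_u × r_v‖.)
L = 0;  M = -4*sqrt(97)/97;  N = 0

Compute the unit normal N̂(u, v) = (2*sin(v)/sqrt(u^2 + 4), -2*cos(v)/sqrt(u^2 + 4), u/sqrt(u^2 + 4)), and the second partials r_uu, r_uv, r_vv. Take dot products:
  L(u, v) = r_uu · N̂ = 0,
  M(u, v) = r_uv · N̂ = -2/sqrt(u^2 + 4),
  N(u, v) = r_vv · N̂ = 0.
Evaluating at (u, v) = (9/2, pi/3):
  L = 0, M = -4*sqrt(97)/97, N = 0.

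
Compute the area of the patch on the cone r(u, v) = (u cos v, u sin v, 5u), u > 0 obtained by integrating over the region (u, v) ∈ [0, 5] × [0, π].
Area = 25*sqrt(26)*pi/2

Area = ∫∫ √(EG − F²) du dv with √(EG − F²) = sqrt(26)*Abs(u). Integrating over [0, 5] × [0, π] gives 25*sqrt(26)*pi/2.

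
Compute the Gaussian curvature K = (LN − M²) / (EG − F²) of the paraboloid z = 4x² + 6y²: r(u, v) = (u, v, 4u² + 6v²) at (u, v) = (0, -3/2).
K = 96/105625

Coefficients of the first fundamental form: E = 64*u^2 + 1, F = 96*u*v, G = 144*v^2 + 1.
Coefficients of the second fundamental form: L = 8/sqrt(64*u^2 + 144*v^2 + 1), M = 0, N = 12/sqrt(64*u^2 + 144*v^2 + 1).
Assemble K = (LN − M²)/(EG − F²) = 96/(4096*u^4 + 18432*u^2*v^2 + 128*u^2 + 20736*v^4 + 288*v^2 + 1). At (u, v) = (0, -3/2): K = 96/105625.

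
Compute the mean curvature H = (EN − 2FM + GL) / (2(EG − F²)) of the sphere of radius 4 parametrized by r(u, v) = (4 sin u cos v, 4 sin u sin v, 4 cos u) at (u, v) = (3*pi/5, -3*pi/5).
H = -1/4

With E = 16, F = 0, G = 16*sin(u)^2, L = -4*sin(u)/Abs(sin(u)), M = 0, N = -4*sin(u)^3/Abs(sin(u)), assemble
  H = (EN − 2FM + GL) / (2(EG − F²)) = -sin(u)/(4*Abs(sin(u))).
At (u, v) = (3*pi/5, -3*pi/5): H = -1/4.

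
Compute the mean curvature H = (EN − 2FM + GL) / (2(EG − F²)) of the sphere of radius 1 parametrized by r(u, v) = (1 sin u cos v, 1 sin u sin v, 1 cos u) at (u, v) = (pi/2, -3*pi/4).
H = -1

With E = 1, F = 0, G = sin(u)^2, L = -sin(u)/Abs(sin(u)), M = 0, N = -sin(u)^3/Abs(sin(u)), assemble
  H = (EN − 2FM + GL) / (2(EG − F²)) = -sin(u)/Abs(sin(u)).
At (u, v) = (pi/2, -3*pi/4): H = -1.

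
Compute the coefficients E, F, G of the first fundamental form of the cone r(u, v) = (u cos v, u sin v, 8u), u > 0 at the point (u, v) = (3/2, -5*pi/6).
E = 65;  F = 0;  G = 9/4

Partials: r_u = (cos(v), sin(v), 8), r_v = (-u*sin(v), u*cos(v), 0). As functions of (u, v):
  E = r_u · r_u = 65,
  F = r_u · r_v = 0,
  G = r_v · r_v = u^2.
Evaluating at (u, v) = (3/2, -5*pi/6): E = 65, F = 0, G = 9/4.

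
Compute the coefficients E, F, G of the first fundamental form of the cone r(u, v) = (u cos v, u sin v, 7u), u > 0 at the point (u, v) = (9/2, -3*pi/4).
E = 50;  F = 0;  G = 81/4

Partials: r_u = (cos(v), sin(v), 7), r_v = (-u*sin(v), u*cos(v), 0). As functions of (u, v):
  E = r_u · r_u = 50,
  F = r_u · r_v = 0,
  G = r_v · r_v = u^2.
Evaluating at (u, v) = (9/2, -3*pi/4): E = 50, F = 0, G = 81/4.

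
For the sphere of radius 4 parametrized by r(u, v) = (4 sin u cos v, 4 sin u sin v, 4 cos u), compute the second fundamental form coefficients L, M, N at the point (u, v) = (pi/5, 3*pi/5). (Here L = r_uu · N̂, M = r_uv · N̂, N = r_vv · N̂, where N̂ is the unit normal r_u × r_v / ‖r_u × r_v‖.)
L = -4;  M = 0;  N = -5/2 + sqrt(5)/2

Compute the unit normal N̂(u, v) = (sin(u)^2*cos(v)/Abs(sin(u)), sin(u)^2*sin(v)/Abs(sin(u)), sin(2*u)/(2*Abs(sin(u)))), and the second partials r_uu, r_uv, r_vv. Take dot products:
  L(u, v) = r_uu · N̂ = -4*sin(u)/Abs(sin(u)),
  M(u, v) = r_uv · N̂ = 0,
  N(u, v) = r_vv · N̂ = -4*sin(u)^3/Abs(sin(u)).
Evaluating at (u, v) = (pi/5, 3*pi/5):
  L = -4, M = 0, N = -5/2 + sqrt(5)/2.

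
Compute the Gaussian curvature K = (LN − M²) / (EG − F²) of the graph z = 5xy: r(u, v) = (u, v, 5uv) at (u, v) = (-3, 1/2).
K = -400/863041

Coefficients of the first fundamental form: E = 25*v^2 + 1, F = 25*u*v, G = 25*u^2 + 1.
Coefficients of the second fundamental form: L = 0, M = 5/sqrt(25*u^2 + 25*v^2 + 1), N = 0.
Assemble K = (LN − M²)/(EG − F²) = -25/(625*u^4 + 1250*u^2*v^2 + 50*u^2 + 625*v^4 + 50*v^2 + 1). At (u, v) = (-3, 1/2): K = -400/863041.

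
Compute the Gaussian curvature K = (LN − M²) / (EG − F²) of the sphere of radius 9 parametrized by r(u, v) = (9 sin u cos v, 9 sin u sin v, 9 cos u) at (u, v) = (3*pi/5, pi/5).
K = 1/81

Coefficients of the first fundamental form: E = 81, F = 0, G = 81*sin(u)^2.
Coefficients of the second fundamental form: L = -9*sin(u)/Abs(sin(u)), M = 0, N = -9*sin(u)^3/Abs(sin(u)).
Assemble K = (LN − M²)/(EG − F²) = 1/81. At (u, v) = (3*pi/5, pi/5): K = 1/81.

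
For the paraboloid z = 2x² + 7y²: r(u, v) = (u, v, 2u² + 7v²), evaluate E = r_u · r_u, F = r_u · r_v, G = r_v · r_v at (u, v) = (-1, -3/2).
E = 17;  F = 84;  G = 442

Partials: r_u = (1, 0, 4*u), r_v = (0, 1, 14*v). As functions of (u, v):
  E = r_u · r_u = 16*u^2 + 1,
  F = r_u · r_v = 56*u*v,
  G = r_v · r_v = 196*v^2 + 1.
Evaluating at (u, v) = (-1, -3/2): E = 17, F = 84, G = 442.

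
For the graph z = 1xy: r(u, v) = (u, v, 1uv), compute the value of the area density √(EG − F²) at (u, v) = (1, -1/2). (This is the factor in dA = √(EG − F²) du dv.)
√(EG − F²)|_{(1, -1/2)} = 3/2

E = v^2 + 1, F = u*v, G = u^2 + 1, so EG − F² = u^2 + v^2 + 1. Taking the positive square root: √(EG − F²) = sqrt(u^2 + v^2 + 1). At (u, v) = (1, -1/2): 3/2.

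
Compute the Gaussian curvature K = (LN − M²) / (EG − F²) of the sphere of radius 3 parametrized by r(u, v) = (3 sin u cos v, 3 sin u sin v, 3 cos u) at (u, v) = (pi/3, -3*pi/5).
K = 1/9

Coefficients of the first fundamental form: E = 9, F = 0, G = 9*sin(u)^2.
Coefficients of the second fundamental form: L = -3*sin(u)/Abs(sin(u)), M = 0, N = -3*sin(u)^3/Abs(sin(u)).
Assemble K = (LN − M²)/(EG − F²) = 1/9. At (u, v) = (pi/3, -3*pi/5): K = 1/9.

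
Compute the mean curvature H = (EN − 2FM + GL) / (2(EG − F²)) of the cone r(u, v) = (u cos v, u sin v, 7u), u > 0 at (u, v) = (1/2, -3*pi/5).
H = 7*sqrt(2)/10

With E = 50, F = 0, G = u^2, L = 0, M = 0, N = 7*sqrt(2)*u^2/(10*Abs(u)), assemble
  H = (EN − 2FM + GL) / (2(EG − F²)) = 7*sqrt(2)/(20*Abs(u)).
At (u, v) = (1/2, -3*pi/5): H = 7*sqrt(2)/10.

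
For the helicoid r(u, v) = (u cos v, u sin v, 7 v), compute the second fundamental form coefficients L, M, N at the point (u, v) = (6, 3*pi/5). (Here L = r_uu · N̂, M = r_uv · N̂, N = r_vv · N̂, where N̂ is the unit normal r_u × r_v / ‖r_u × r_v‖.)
L = 0;  M = -7*sqrt(85)/85;  N = 0

Compute the unit normal N̂(u, v) = (7*sin(v)/sqrt(u^2 + 49), -7*cos(v)/sqrt(u^2 + 49), u/sqrt(u^2 + 49)), and the second partials r_uu, r_uv, r_vv. Take dot products:
  L(u, v) = r_uu · N̂ = 0,
  M(u, v) = r_uv · N̂ = -7/sqrt(u^2 + 49),
  N(u, v) = r_vv · N̂ = 0.
Evaluating at (u, v) = (6, 3*pi/5):
  L = 0, M = -7*sqrt(85)/85, N = 0.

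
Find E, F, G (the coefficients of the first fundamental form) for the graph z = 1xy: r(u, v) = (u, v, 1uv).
E = v^2 + 1;  F = u*v;  G = u^2 + 1

Compute partials: r_u = (1, 0, v), r_v = (0, 1, u). Then
  E = r_u · r_u = v^2 + 1,
  F = r_u · r_v = u*v,
  G = r_v · r_v = u^2 + 1.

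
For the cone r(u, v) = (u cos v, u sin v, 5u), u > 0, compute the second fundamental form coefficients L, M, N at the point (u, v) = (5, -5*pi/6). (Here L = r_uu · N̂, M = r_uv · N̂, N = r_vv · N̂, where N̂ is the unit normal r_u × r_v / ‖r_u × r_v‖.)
L = 0;  M = 0;  N = 25*sqrt(26)/26

Compute the unit normal N̂(u, v) = (-5*sqrt(26)*u*cos(v)/(26*Abs(u)), -5*sqrt(26)*u*sin(v)/(26*Abs(u)), sqrt(26)*u/(26*Abs(u))), and the second partials r_uu, r_uv, r_vv. Take dot products:
  L(u, v) = r_uu · N̂ = 0,
  M(u, v) = r_uv · N̂ = 0,
  N(u, v) = r_vv · N̂ = 5*sqrt(26)*u^2/(26*Abs(u)).
Evaluating at (u, v) = (5, -5*pi/6):
  L = 0, M = 0, N = 25*sqrt(26)/26.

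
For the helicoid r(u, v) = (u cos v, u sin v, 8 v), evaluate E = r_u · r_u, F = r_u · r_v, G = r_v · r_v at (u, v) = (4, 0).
E = 1;  F = 0;  G = 80

Partials: r_u = (cos(v), sin(v), 0), r_v = (-u*sin(v), u*cos(v), 8). As functions of (u, v):
  E = r_u · r_u = 1,
  F = r_u · r_v = 0,
  G = r_v · r_v = u^2 + 64.
Evaluating at (u, v) = (4, 0): E = 1, F = 0, G = 80.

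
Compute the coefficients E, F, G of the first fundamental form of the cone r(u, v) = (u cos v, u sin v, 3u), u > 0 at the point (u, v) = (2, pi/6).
E = 10;  F = 0;  G = 4

Partials: r_u = (cos(v), sin(v), 3), r_v = (-u*sin(v), u*cos(v), 0). As functions of (u, v):
  E = r_u · r_u = 10,
  F = r_u · r_v = 0,
  G = r_v · r_v = u^2.
Evaluating at (u, v) = (2, pi/6): E = 10, F = 0, G = 4.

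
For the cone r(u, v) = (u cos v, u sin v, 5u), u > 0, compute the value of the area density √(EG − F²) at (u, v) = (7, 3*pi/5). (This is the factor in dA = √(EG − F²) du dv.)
√(EG − F²)|_{(7, 3*pi/5)} = 7*sqrt(26)

E = 26, F = 0, G = u^2, so EG − F² = 26*u^2. Taking the positive square root: √(EG − F²) = sqrt(26)*Abs(u). At (u, v) = (7, 3*pi/5): 7*sqrt(26).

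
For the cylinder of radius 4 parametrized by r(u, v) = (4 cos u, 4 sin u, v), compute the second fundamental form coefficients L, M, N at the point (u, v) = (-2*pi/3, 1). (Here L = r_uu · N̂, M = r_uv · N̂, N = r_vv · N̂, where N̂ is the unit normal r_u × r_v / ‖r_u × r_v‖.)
L = -4;  M = 0;  N = 0

Compute the unit normal N̂(u, v) = (cos(u), sin(u), 0), and the second partials r_uu, r_uv, r_vv. Take dot products:
  L(u, v) = r_uu · N̂ = -4,
  M(u, v) = r_uv · N̂ = 0,
  N(u, v) = r_vv · N̂ = 0.
Evaluating at (u, v) = (-2*pi/3, 1):
  L = -4, M = 0, N = 0.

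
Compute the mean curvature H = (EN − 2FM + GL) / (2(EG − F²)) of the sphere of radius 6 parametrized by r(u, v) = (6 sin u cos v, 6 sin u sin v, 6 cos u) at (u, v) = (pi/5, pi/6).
H = -1/6

With E = 36, F = 0, G = 36*sin(u)^2, L = -6*sin(u)/Abs(sin(u)), M = 0, N = -6*sin(u)^3/Abs(sin(u)), assemble
  H = (EN − 2FM + GL) / (2(EG − F²)) = -sin(u)/(6*Abs(sin(u))).
At (u, v) = (pi/5, pi/6): H = -1/6.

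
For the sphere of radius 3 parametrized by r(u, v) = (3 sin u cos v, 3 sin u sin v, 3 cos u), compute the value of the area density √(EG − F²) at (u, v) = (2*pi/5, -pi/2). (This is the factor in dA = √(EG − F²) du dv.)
√(EG − F²)|_{(2*pi/5, -pi/2)} = 9*sqrt(2*sqrt(5) + 10)/4

E = 9, F = 0, G = 9*sin(u)^2, so EG − F² = 81*sin(u)^2. Taking the positive square root: √(EG − F²) = 9*Abs(sin(u)). At (u, v) = (2*pi/5, -pi/2): 9*sqrt(2*sqrt(5) + 10)/4.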